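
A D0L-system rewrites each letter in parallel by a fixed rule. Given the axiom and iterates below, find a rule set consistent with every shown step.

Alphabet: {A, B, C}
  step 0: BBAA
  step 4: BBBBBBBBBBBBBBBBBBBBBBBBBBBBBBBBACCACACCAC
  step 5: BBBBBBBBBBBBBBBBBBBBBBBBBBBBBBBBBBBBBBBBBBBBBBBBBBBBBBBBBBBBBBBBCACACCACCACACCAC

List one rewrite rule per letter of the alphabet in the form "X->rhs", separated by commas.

  step 4 ⇒ step 5: BBBBBBBBBBBBBBBBBBBBBBBBBBBBBBBBACCACACCAC ⇒ BB·BB·BB·BB·BB·BB·BB·BB·BB·BB·BB·BB·BB·BB·BB·BB·BB·BB·BB·BB·BB·BB·BB·BB·BB·BB·BB·BB·BB·BB·BB·BB·C·AC·AC·C·AC·C·AC·AC·C·AC
    A ↦ C
    B ↦ BB
    C ↦ AC

A->C, B->BB, C->AC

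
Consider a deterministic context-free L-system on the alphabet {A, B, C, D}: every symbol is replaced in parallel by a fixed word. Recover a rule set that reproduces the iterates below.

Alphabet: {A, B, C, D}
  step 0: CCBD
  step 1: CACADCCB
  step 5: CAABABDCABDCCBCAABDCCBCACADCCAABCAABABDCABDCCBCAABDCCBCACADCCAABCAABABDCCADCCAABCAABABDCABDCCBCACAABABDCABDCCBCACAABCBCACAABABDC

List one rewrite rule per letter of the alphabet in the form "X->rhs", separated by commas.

A->AB, B->DC, C->CA, D->CB

  step 0 ⇒ step 1: CCBD ⇒ CA·CA·DC·CB
    B ↦ DC
    C ↦ CA
    D ↦ CB
    A ↦ AB  (constrained at step 1)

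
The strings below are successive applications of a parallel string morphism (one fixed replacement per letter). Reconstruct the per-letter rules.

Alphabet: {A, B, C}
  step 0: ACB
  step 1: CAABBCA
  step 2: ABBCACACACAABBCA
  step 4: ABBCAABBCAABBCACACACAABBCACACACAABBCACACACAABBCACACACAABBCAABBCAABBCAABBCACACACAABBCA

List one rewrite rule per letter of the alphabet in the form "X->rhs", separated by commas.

  step 1 ⇒ step 2: CAABBCA ⇒ ABB·CA·CA·CA·CA·ABB·CA
    A ↦ CA
    B ↦ CA
    C ↦ ABB

A->CA, B->CA, C->ABB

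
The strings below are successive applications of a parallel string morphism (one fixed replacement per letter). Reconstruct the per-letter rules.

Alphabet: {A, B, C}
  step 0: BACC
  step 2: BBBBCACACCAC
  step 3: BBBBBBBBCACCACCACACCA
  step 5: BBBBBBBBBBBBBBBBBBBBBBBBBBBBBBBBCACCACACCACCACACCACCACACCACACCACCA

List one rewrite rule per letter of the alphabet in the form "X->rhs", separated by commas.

  step 2 ⇒ step 3: BBBBCACACCAC ⇒ BB·BB·BB·BB·CA·C·CA·C·CA·CA·C·CA
    A ↦ C
    B ↦ BB
    C ↦ CA

A->C, B->BB, C->CA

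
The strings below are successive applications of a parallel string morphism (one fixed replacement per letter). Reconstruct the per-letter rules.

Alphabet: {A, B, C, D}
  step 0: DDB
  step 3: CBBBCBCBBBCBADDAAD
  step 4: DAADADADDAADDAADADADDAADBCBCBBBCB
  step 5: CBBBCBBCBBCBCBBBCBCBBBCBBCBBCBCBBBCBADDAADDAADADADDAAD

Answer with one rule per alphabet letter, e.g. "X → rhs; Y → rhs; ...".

  step 4 ⇒ step 5: DAADADADDAADDAADADADDAADBCBCBBBCB ⇒ CB·B·B·CB·B·CB·B·CB·CB·B·B·CB·CB·B·B·CB·B·CB·B·CB·CB·B·B·CB·AD·DA·AD·DA·AD·AD·AD·DA·AD
    A ↦ B
    B ↦ AD
    C ↦ DA
    D ↦ CB

A->B, B->AD, C->DA, D->CB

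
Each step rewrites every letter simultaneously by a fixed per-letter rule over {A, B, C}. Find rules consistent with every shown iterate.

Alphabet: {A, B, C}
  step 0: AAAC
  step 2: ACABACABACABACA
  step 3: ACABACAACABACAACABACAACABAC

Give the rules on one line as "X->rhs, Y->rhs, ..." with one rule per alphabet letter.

  step 2 ⇒ step 3: ACABACABACABACA ⇒ AC·AB·AC·A·AC·AB·AC·A·AC·AB·AC·A·AC·AB·AC
    A ↦ AC
    B ↦ A
    C ↦ AB

A->AC, B->A, C->AB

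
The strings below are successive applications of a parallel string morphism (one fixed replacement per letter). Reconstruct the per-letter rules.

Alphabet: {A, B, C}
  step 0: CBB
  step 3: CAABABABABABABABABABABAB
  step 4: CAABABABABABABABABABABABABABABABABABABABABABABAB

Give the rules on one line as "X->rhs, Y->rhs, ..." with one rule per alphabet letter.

  step 3 ⇒ step 4: CAABABABABABABABABABABAB ⇒ CA·AB·AB·AB·AB·AB·AB·AB·AB·AB·AB·AB·AB·AB·AB·AB·AB·AB·AB·AB·AB·AB·AB·AB
    A ↦ AB
    B ↦ AB
    C ↦ CA

A->AB, B->AB, C->CA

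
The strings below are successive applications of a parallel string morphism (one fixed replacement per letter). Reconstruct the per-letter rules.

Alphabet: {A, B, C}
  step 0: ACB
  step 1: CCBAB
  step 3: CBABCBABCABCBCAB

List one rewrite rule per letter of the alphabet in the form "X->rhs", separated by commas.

  step 0 ⇒ step 1: ACB ⇒ C·CB·AB
    A ↦ C
    B ↦ AB
    C ↦ CB

A->C, B->AB, C->CB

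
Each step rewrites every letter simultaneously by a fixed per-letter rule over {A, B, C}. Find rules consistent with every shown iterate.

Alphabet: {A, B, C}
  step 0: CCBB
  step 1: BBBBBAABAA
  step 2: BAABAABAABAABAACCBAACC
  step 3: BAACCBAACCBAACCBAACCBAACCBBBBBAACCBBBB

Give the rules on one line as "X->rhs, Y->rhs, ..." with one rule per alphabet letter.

A->C, B->BAA, C->BB

  step 2 ⇒ step 3: BAABAABAABAABAACCBAACC ⇒ BAA·C·C·BAA·C·C·BAA·C·C·BAA·C·C·BAA·C·C·BB·BB·BAA·C·C·BB·BB
    A ↦ C
    B ↦ BAA
    C ↦ BB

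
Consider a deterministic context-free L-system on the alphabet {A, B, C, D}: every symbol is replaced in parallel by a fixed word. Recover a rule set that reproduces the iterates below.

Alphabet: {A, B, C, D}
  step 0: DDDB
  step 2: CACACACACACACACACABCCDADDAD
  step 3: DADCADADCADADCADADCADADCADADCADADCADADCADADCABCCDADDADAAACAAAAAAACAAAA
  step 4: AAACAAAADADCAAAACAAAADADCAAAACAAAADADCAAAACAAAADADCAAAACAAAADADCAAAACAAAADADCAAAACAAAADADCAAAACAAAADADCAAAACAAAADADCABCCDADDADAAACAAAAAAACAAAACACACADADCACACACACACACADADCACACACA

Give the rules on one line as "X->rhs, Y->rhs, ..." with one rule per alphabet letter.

  step 3 ⇒ step 4: DADCADADCADADCADADCADADCADADCADADCADADCADADCABCCDADDADAAACAAAAAAACAAAA ⇒ AAA·CA·AAA·DAD·CA·AAA·CA·AAA·DAD·CA·AAA·CA·AAA·DAD·CA·AAA·CA·AAA·DAD·CA·AAA·CA·AAA·DAD·CA·AAA·CA·AAA·DAD·CA·AAA·CA·AAA·DAD·CA·AAA·CA·AAA·DAD·CA·AAA·CA·AAA·DAD·CA·BCC·DAD·DAD·AAA·CA·AAA·AAA·CA·AAA·CA·CA·CA·DAD·CA·CA·CA·CA·CA·CA·CA·DAD·CA·CA·CA·CA
    A ↦ CA
    B ↦ BCC
    C ↦ DAD
    D ↦ AAA

A->CA, B->BCC, C->DAD, D->AAA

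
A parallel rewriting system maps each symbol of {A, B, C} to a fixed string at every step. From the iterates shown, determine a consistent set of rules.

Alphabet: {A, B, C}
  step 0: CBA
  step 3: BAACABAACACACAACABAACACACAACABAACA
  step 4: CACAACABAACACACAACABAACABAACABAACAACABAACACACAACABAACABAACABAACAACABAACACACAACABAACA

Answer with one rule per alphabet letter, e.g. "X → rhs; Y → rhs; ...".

A->ACA, B->C, C->BA

  step 3 ⇒ step 4: BAACABAACACACAACABAACACACAACABAACA ⇒ C·ACA·ACA·BA·ACA·C·ACA·ACA·BA·ACA·BA·ACA·BA·ACA·ACA·BA·ACA·C·ACA·ACA·BA·ACA·BA·ACA·BA·ACA·ACA·BA·ACA·C·ACA·ACA·BA·ACA
    A ↦ ACA
    B ↦ C
    C ↦ BA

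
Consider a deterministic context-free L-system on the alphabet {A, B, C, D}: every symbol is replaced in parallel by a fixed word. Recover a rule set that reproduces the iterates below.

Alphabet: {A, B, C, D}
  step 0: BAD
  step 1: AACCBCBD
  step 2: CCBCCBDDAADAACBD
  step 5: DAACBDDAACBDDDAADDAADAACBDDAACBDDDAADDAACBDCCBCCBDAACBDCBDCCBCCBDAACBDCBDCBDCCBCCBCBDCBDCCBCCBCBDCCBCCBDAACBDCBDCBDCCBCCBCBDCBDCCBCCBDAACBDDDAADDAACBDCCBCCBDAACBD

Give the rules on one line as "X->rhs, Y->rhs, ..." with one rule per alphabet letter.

  step 1 ⇒ step 2: AACCBCBD ⇒ CCB·CCB·D·D·AA·D·AA·CBD
    A ↦ CCB
    B ↦ AA
    C ↦ D
    D ↦ CBD

A->CCB, B->AA, C->D, D->CBD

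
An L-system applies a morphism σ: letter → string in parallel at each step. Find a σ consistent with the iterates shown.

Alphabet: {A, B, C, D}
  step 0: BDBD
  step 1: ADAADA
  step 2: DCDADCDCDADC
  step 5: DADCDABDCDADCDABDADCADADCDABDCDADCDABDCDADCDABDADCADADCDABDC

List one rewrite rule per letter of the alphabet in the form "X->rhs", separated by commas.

  step 1 ⇒ step 2: ADAADA ⇒ DC·DA·DC·DC·DA·DC
    A ↦ DC
    D ↦ DA
  step 0 ⇒ step 1: BDBD ⇒ A·DA·A·DA
    B ↦ A
    C ↦ B  (constrained at step 2)

A->DC, B->A, C->B, D->DA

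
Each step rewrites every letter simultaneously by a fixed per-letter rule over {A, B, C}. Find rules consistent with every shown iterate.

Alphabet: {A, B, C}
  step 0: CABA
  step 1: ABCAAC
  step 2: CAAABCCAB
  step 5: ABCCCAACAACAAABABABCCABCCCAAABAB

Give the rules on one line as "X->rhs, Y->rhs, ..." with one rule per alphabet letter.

  step 1 ⇒ step 2: ABCAAC ⇒ C·AA·AB·C·C·AB
    A ↦ C
    B ↦ AA
    C ↦ AB

A->C, B->AA, C->AB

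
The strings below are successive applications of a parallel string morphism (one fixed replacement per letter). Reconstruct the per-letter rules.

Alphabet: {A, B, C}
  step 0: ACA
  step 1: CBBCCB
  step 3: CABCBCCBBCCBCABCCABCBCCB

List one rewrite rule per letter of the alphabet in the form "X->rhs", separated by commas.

A->CB, B->CA, C->BC

  step 0 ⇒ step 1: ACA ⇒ CB·BC·CB
    A ↦ CB
    C ↦ BC
    B ↦ CA  (constrained at step 1)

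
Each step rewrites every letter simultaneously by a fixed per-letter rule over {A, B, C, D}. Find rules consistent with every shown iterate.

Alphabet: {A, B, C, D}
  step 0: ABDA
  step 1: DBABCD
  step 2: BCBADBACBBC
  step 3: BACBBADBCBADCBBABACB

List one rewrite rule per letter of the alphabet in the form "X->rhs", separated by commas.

  step 2 ⇒ step 3: BCBADBACBBC ⇒ BA·CB·BA·D·BC·BA·D·CB·BA·BA·CB
    A ↦ D
    B ↦ BA
    C ↦ CB
    D ↦ BC

A->D, B->BA, C->CB, D->BC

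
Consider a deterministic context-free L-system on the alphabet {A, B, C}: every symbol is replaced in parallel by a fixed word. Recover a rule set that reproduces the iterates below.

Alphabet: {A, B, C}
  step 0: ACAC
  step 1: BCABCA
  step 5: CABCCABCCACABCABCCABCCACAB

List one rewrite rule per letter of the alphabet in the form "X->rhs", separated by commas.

  step 0 ⇒ step 1: ACAC ⇒ B·CA·B·CA
    A ↦ B
    C ↦ CA
    B ↦ C  (constrained at step 1)

A->B, B->C, C->CA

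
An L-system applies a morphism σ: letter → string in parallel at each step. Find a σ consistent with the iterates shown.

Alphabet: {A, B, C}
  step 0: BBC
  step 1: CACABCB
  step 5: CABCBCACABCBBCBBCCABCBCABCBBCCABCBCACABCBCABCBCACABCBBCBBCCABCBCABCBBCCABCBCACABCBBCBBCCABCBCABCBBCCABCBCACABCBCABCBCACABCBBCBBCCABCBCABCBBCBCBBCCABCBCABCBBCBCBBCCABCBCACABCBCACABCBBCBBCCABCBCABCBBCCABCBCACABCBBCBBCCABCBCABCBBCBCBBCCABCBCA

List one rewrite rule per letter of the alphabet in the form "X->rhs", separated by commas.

  step 0 ⇒ step 1: BBC ⇒ CA·CA·BCB
    B ↦ CA
    C ↦ BCB
    A ↦ BC  (constrained at step 1)

A->BC, B->CA, C->BCB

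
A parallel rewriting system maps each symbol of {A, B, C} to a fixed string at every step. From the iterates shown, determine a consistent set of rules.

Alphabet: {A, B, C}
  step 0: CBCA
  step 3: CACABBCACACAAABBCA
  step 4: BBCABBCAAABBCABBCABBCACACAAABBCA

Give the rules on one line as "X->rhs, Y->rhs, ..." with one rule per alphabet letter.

A->CA, B->A, C->BB

  step 3 ⇒ step 4: CACABBCACACAAABBCA ⇒ BB·CA·BB·CA·A·A·BB·CA·BB·CA·BB·CA·CA·CA·A·A·BB·CA
    A ↦ CA
    B ↦ A
    C ↦ BB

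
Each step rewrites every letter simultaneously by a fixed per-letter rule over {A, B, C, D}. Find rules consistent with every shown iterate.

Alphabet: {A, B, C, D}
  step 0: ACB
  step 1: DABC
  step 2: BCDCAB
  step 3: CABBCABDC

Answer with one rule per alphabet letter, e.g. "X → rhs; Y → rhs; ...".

A->D, B->C, C->AB, D->BC

  step 2 ⇒ step 3: BCDCAB ⇒ C·AB·BC·AB·D·C
    A ↦ D
    B ↦ C
    C ↦ AB
    D ↦ BC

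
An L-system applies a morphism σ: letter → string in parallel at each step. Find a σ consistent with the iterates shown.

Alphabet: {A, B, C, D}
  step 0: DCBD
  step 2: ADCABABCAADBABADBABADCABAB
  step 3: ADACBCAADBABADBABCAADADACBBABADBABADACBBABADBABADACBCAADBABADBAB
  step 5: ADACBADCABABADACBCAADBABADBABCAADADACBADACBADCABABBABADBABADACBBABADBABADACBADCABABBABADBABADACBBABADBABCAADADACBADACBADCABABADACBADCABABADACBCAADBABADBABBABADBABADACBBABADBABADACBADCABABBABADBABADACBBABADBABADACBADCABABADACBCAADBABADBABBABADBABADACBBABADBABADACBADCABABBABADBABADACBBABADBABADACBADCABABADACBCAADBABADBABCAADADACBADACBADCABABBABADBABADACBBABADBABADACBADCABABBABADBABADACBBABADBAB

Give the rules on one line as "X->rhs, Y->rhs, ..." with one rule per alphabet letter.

A->AD, B->BAB, C->CA, D->ACB

  step 2 ⇒ step 3: ADCABABCAADBABADBABADCABAB ⇒ AD·ACB·CA·AD·BAB·AD·BAB·CA·AD·AD·ACB·BAB·AD·BAB·AD·ACB·BAB·AD·BAB·AD·ACB·CA·AD·BAB·AD·BAB
    A ↦ AD
    B ↦ BAB
    C ↦ CA
    D ↦ ACB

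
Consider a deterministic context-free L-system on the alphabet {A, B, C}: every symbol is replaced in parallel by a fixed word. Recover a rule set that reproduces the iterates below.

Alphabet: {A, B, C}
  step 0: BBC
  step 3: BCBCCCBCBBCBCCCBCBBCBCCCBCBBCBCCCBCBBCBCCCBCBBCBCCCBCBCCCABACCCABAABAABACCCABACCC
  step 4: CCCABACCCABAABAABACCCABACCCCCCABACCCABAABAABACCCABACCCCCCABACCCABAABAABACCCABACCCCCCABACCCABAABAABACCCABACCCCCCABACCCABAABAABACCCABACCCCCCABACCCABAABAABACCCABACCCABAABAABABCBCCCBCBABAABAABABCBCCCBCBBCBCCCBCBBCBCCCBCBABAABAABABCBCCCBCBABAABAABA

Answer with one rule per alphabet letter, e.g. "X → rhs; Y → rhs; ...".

  step 3 ⇒ step 4: BCBCCCBCBBCBCCCBCBBCBCCCBCBBCBCCCBCBBCBCCCBCBBCBCCCBCBCCCABACCCABAABAABACCCABACCC ⇒ CCC·ABA·CCC·ABA·ABA·ABA·CCC·ABA·CCC·CCC·ABA·CCC·ABA·ABA·ABA·CCC·ABA·CCC·CCC·ABA·CCC·ABA·ABA·ABA·CCC·ABA·CCC·CCC·ABA·CCC·ABA·ABA·ABA·CCC·ABA·CCC·CCC·ABA·CCC·ABA·ABA·ABA·CCC·ABA·CCC·CCC·ABA·CCC·ABA·ABA·ABA·CCC·ABA·CCC·ABA·ABA·ABA·BCB·CCC·BCB·ABA·ABA·ABA·BCB·CCC·BCB·BCB·CCC·BCB·BCB·CCC·BCB·ABA·ABA·ABA·BCB·CCC·BCB·ABA·ABA·ABA
    A ↦ BCB
    B ↦ CCC
    C ↦ ABA

A->BCB, B->CCC, C->ABA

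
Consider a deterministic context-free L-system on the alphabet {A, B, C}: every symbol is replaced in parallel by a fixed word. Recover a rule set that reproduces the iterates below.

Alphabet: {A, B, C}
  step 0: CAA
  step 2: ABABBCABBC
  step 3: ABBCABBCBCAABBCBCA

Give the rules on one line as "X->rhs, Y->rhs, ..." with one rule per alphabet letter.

  step 2 ⇒ step 3: ABABBCABBC ⇒ AB·BC·AB·BC·BC·A·AB·BC·BC·A
    A ↦ AB
    B ↦ BC
    C ↦ A

A->AB, B->BC, C->A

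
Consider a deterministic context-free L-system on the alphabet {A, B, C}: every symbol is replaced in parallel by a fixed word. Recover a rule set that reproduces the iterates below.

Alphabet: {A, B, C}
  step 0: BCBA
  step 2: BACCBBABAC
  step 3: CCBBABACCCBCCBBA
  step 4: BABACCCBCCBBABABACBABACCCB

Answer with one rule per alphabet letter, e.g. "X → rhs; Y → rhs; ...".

A->CB, B->C, C->BA

  step 3 ⇒ step 4: CCBBABACCCBCCBBA ⇒ BA·BA·C·C·CB·C·CB·BA·BA·BA·C·BA·BA·C·C·CB
    A ↦ CB
    B ↦ C
    C ↦ BA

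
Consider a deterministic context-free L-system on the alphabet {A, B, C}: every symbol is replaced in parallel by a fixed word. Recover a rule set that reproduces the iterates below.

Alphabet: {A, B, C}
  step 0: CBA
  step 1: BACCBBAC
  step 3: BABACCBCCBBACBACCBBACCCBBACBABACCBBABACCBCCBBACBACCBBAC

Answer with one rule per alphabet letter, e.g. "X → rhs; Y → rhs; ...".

  step 0 ⇒ step 1: CBA ⇒ BA·CCB·BAC
    A ↦ BAC
    B ↦ CCB
    C ↦ BA

A->BAC, B->CCB, C->BA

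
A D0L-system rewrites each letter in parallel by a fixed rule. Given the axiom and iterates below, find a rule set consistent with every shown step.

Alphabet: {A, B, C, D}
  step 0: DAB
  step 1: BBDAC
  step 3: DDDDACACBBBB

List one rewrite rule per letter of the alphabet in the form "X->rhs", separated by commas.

  step 0 ⇒ step 1: DAB ⇒ BB·D·AC
    A ↦ D
    B ↦ AC
    D ↦ BB
    C ↦ D  (constrained at step 1)

A->D, B->AC, C->D, D->BB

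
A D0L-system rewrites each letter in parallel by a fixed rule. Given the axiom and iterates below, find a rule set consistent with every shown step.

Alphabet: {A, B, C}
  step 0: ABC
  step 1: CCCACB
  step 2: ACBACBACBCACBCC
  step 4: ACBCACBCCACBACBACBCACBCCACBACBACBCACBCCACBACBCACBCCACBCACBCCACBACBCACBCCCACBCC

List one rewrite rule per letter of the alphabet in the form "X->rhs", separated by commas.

  step 1 ⇒ step 2: CCCACB ⇒ ACB·ACB·ACB·C·ACB·CC
    A ↦ C
    B ↦ CC
    C ↦ ACB

A->C, B->CC, C->ACB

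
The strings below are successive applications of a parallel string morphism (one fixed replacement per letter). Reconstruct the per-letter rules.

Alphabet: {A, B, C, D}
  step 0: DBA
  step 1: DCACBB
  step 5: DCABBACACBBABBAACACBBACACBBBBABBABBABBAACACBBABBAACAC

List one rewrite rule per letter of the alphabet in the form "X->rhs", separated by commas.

  step 0 ⇒ step 1: DBA ⇒ DC·AC·BB
    A ↦ BB
    B ↦ AC
    D ↦ DC
    C ↦ A  (constrained at step 1)

A->BB, B->AC, C->A, D->DC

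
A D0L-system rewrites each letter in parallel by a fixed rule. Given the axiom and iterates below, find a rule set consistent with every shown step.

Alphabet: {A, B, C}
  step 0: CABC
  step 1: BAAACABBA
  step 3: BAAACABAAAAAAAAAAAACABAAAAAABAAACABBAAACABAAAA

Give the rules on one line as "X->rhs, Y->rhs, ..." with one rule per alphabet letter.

A->AA, B->CAB, C->BA

  step 0 ⇒ step 1: CABC ⇒ BA·AA·CAB·BA
    A ↦ AA
    B ↦ CAB
    C ↦ BA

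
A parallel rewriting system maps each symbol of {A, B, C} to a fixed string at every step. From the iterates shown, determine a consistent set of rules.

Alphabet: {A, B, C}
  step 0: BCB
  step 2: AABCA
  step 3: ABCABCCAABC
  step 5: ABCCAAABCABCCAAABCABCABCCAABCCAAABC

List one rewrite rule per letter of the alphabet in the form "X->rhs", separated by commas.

A->ABC, B->C, C->A

  step 2 ⇒ step 3: AABCA ⇒ ABC·ABC·C·A·ABC
    A ↦ ABC
    B ↦ C
    C ↦ A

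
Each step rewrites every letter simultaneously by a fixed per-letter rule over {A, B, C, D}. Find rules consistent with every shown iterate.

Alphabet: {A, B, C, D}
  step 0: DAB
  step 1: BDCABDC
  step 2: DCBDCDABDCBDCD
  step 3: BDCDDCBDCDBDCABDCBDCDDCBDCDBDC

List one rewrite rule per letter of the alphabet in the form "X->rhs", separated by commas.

  step 2 ⇒ step 3: DCBDCDABDCBDCD ⇒ BDC·D·DC·BDC·D·BDC·AB·DC·BDC·D·DC·BDC·D·BDC
    A ↦ AB
    B ↦ DC
    C ↦ D
    D ↦ BDC

A->AB, B->DC, C->D, D->BDC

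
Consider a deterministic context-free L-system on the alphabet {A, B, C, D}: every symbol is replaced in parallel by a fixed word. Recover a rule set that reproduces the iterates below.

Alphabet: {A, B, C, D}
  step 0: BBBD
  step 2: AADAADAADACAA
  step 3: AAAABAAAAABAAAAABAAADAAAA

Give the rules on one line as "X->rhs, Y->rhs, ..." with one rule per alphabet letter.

A->AA, B->AC, C->D, D->BA

  step 2 ⇒ step 3: AADAADAADACAA ⇒ AA·AA·BA·AA·AA·BA·AA·AA·BA·AA·D·AA·AA
    A ↦ AA
    C ↦ D
    D ↦ BA
    B ↦ AC  (constrained at step 0)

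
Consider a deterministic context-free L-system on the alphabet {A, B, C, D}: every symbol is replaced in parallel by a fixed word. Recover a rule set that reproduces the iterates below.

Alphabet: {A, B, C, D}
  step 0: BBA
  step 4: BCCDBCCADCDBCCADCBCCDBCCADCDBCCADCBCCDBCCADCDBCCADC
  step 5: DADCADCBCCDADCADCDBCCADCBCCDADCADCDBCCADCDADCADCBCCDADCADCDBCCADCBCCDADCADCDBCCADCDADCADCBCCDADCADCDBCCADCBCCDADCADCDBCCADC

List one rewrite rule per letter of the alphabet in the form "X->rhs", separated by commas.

A->D, B->D, C->ADC, D->BCC

  step 4 ⇒ step 5: BCCDBCCADCDBCCADCBCCDBCCADCDBCCADCBCCDBCCADCDBCCADC ⇒ D·ADC·ADC·BCC·D·ADC·ADC·D·BCC·ADC·BCC·D·ADC·ADC·D·BCC·ADC·D·ADC·ADC·BCC·D·ADC·ADC·D·BCC·ADC·BCC·D·ADC·ADC·D·BCC·ADC·D·ADC·ADC·BCC·D·ADC·ADC·D·BCC·ADC·BCC·D·ADC·ADC·D·BCC·ADC
    A ↦ D
    B ↦ D
    C ↦ ADC
    D ↦ BCC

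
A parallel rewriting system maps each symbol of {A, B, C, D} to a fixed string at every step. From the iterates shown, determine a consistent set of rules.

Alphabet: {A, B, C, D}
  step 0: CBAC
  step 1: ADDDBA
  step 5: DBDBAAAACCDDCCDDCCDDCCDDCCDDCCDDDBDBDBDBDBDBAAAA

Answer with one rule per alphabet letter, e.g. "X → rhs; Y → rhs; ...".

A->DB, B->DD, C->A, D->CC

  step 0 ⇒ step 1: CBAC ⇒ A·DD·DB·A
    A ↦ DB
    B ↦ DD
    C ↦ A
    D ↦ CC  (constrained at step 1)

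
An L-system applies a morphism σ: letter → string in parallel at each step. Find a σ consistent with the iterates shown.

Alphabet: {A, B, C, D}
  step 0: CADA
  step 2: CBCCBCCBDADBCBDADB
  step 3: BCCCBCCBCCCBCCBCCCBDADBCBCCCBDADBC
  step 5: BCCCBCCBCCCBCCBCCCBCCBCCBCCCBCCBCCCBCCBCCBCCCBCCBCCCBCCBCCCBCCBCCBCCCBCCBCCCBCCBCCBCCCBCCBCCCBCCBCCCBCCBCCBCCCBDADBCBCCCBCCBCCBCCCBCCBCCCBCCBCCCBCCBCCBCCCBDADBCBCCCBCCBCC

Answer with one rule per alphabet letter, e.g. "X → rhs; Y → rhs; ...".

A->DAD, B->C, C->BCC, D->B

  step 2 ⇒ step 3: CBCCBCCBDADBCBDADB ⇒ BCC·C·BCC·BCC·C·BCC·BCC·C·B·DAD·B·C·BCC·C·B·DAD·B·C
    A ↦ DAD
    B ↦ C
    C ↦ BCC
    D ↦ B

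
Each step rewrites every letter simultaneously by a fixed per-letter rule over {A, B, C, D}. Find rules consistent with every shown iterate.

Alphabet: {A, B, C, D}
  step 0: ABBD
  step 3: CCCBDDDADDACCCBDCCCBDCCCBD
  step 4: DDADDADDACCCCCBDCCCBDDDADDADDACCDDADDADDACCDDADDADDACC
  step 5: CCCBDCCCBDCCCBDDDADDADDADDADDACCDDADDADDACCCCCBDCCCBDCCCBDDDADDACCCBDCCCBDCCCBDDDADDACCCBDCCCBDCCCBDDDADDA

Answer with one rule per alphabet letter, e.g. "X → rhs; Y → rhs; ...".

  step 4 ⇒ step 5: DDADDADDACCCCCBDCCCBDDDADDADDACCDDADDADDACCDDADDADDACC ⇒ C·C·CBD·C·C·CBD·C·C·CBD·DDA·DDA·DDA·DDA·DDA·C·C·DDA·DDA·DDA·C·C·C·C·CBD·C·C·CBD·C·C·CBD·DDA·DDA·C·C·CBD·C·C·CBD·C·C·CBD·DDA·DDA·C·C·CBD·C·C·CBD·C·C·CBD·DDA·DDA
    A ↦ CBD
    B ↦ C
    C ↦ DDA
    D ↦ C

A->CBD, B->C, C->DDA, D->C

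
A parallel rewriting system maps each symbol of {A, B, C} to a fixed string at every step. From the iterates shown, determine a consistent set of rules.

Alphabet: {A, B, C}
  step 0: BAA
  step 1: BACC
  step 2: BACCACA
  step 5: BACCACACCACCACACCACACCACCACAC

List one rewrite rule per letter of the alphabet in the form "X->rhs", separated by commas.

A->C, B->BA, C->CA

  step 1 ⇒ step 2: BACC ⇒ BA·C·CA·CA
    A ↦ C
    B ↦ BA
    C ↦ CA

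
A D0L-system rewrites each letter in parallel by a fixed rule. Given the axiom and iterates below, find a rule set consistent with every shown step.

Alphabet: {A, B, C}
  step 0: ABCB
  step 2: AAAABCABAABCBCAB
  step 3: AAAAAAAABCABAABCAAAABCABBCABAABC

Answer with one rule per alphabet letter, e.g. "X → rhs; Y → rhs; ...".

  step 2 ⇒ step 3: AAAABCABAABCBCAB ⇒ AA·AA·AA·AA·BC·AB·AA·BC·AA·AA·BC·AB·BC·AB·AA·BC
    A ↦ AA
    B ↦ BC
    C ↦ AB

A->AA, B->BC, C->AB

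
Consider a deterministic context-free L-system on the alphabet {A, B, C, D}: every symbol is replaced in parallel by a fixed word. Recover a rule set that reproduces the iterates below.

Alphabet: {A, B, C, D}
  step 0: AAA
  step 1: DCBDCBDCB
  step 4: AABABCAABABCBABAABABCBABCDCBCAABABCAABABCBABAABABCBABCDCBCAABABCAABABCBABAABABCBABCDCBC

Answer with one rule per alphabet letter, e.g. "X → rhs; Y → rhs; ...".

  step 0 ⇒ step 1: AAA ⇒ DCB·DCB·DCB
    A ↦ DCB
    B ↦ C  (constrained at step 1)
    C ↦ BAB  (constrained at step 1)
    D ↦ AA  (constrained at step 1)

A->DCB, B->C, C->BAB, D->AA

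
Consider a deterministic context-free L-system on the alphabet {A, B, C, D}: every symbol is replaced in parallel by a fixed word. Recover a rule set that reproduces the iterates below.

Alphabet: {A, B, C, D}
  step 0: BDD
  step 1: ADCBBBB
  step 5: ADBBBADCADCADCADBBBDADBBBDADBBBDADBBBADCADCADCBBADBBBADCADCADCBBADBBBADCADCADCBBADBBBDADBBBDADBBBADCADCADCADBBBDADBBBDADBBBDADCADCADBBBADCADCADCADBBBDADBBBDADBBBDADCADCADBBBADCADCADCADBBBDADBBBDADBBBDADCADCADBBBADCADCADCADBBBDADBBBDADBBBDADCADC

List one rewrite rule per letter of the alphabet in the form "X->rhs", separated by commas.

  step 0 ⇒ step 1: BDD ⇒ ADC·BB·BB
    B ↦ ADC
    D ↦ BB
    A ↦ ADB  (constrained at step 1)
    C ↦ D  (constrained at step 1)

A->ADB, B->ADC, C->D, D->BB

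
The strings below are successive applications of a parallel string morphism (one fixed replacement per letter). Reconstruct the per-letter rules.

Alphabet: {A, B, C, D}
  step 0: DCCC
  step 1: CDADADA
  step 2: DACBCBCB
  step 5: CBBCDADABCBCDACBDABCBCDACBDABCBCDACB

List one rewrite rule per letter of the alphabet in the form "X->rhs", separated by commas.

  step 1 ⇒ step 2: CDADADA ⇒ DA·C·B·C·B·C·B
    A ↦ B
    C ↦ DA
    D ↦ C
    B ↦ BC  (constrained at step 2)

A->B, B->BC, C->DA, D->C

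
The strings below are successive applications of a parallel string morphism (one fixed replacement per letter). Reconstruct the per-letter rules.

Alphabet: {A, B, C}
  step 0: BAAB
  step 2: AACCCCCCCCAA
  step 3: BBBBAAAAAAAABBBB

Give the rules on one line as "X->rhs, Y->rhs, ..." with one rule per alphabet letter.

  step 2 ⇒ step 3: AACCCCCCCCAA ⇒ BB·BB·A·A·A·A·A·A·A·A·BB·BB
    A ↦ BB
    C ↦ A
    B ↦ CC  (constrained at step 0)

A->BB, B->CC, C->A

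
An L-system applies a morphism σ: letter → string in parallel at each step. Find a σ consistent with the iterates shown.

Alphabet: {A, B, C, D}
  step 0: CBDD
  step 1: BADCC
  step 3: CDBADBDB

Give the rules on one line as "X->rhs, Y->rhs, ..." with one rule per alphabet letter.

A->B, B->D, C->BA, D->C

  step 0 ⇒ step 1: CBDD ⇒ BA·D·C·C
    B ↦ D
    C ↦ BA
    D ↦ C
    A ↦ B  (constrained at step 1)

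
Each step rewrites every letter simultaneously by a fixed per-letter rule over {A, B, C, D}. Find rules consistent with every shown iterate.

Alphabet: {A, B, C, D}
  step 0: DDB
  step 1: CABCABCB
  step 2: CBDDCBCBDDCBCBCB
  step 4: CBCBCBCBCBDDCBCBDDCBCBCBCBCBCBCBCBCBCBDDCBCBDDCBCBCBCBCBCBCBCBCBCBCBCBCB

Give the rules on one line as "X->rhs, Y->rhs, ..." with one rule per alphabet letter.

A->DD, B->CB, C->CB, D->CAB

  step 1 ⇒ step 2: CABCABCB ⇒ CB·DD·CB·CB·DD·CB·CB·CB
    A ↦ DD
    B ↦ CB
    C ↦ CB
  step 0 ⇒ step 1: DDB ⇒ CAB·CAB·CB
    D ↦ CAB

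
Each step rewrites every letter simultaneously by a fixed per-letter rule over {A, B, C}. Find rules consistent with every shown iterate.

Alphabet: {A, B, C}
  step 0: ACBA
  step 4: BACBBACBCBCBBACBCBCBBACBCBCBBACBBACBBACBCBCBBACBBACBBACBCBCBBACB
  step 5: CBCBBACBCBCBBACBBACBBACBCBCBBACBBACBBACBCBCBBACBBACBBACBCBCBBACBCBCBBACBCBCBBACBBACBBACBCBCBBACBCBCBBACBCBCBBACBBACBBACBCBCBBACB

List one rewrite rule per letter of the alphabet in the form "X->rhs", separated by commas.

A->CB, B->CB, C->BA

  step 4 ⇒ step 5: BACBBACBCBCBBACBCBCBBACBCBCBBACBBACBBACBCBCBBACBBACBBACBCBCBBACB ⇒ CB·CB·BA·CB·CB·CB·BA·CB·BA·CB·BA·CB·CB·CB·BA·CB·BA·CB·BA·CB·CB·CB·BA·CB·BA·CB·BA·CB·CB·CB·BA·CB·CB·CB·BA·CB·CB·CB·BA·CB·BA·CB·BA·CB·CB·CB·BA·CB·CB·CB·BA·CB·CB·CB·BA·CB·BA·CB·BA·CB·CB·CB·BA·CB
    A ↦ CB
    B ↦ CB
    C ↦ BA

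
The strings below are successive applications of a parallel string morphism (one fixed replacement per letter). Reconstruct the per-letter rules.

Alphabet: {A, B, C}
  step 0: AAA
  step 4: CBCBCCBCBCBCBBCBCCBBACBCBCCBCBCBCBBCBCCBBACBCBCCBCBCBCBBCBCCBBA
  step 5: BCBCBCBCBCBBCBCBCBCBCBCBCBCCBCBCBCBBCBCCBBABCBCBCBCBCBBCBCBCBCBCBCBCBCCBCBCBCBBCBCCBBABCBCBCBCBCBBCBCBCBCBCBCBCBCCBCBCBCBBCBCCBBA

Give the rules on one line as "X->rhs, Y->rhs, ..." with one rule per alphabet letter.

A->BBA, B->C, C->BCB

  step 4 ⇒ step 5: CBCBCCBCBCBCBBCBCCBBACBCBCCBCBCBCBBCBCCBBACBCBCCBCBCBCBBCBCCBBA ⇒ BCB·C·BCB·C·BCB·BCB·C·BCB·C·BCB·C·BCB·C·C·BCB·C·BCB·BCB·C·C·BBA·BCB·C·BCB·C·BCB·BCB·C·BCB·C·BCB·C·BCB·C·C·BCB·C·BCB·BCB·C·C·BBA·BCB·C·BCB·C·BCB·BCB·C·BCB·C·BCB·C·BCB·C·C·BCB·C·BCB·BCB·C·C·BBA
    A ↦ BBA
    B ↦ C
    C ↦ BCB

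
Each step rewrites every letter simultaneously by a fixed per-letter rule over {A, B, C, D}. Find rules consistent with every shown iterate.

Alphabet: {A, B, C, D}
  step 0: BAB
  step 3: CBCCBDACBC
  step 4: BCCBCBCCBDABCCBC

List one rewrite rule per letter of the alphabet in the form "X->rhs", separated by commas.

  step 3 ⇒ step 4: CBCCBDACBC ⇒ BC·C·BC·BC·C·B·DA·BC·C·BC
    A ↦ DA
    B ↦ C
    C ↦ BC
    D ↦ B

A->DA, B->C, C->BC, D->B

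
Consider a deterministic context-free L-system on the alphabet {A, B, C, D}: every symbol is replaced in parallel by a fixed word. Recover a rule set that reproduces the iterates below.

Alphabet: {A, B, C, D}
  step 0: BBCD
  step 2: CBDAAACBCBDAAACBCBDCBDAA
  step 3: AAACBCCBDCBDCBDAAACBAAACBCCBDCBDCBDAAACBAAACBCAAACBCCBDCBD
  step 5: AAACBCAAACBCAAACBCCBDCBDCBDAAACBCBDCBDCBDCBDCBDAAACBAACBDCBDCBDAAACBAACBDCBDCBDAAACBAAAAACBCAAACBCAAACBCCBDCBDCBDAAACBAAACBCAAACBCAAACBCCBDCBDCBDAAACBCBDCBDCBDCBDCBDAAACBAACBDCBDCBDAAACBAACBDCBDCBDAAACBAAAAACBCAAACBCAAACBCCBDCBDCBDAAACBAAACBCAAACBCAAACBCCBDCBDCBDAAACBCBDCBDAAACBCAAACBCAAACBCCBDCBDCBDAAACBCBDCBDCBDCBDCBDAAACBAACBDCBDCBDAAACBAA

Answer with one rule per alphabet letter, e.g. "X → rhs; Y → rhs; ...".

A->CBD, B->ACB, C->AA, D->C

  step 2 ⇒ step 3: CBDAAACBCBDAAACBCBDCBDAA ⇒ AA·ACB·C·CBD·CBD·CBD·AA·ACB·AA·ACB·C·CBD·CBD·CBD·AA·ACB·AA·ACB·C·AA·ACB·C·CBD·CBD
    A ↦ CBD
    B ↦ ACB
    C ↦ AA
    D ↦ C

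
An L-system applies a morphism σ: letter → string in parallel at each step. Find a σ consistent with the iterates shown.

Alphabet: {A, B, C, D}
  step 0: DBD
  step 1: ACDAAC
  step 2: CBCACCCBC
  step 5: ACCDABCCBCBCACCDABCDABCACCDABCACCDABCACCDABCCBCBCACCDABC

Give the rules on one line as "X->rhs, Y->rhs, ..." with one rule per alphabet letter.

A->C, B->DA, C->BC, D->AC

  step 1 ⇒ step 2: ACDAAC ⇒ C·BC·AC·C·C·BC
    A ↦ C
    C ↦ BC
    D ↦ AC
  step 0 ⇒ step 1: DBD ⇒ AC·DA·AC
    B ↦ DA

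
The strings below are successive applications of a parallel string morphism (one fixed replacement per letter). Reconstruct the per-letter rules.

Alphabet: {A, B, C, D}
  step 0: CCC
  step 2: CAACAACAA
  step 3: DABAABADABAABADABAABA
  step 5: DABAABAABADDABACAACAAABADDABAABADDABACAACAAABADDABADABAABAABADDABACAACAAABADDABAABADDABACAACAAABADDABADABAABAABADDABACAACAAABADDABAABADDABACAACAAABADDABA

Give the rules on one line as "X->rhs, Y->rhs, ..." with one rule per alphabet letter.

  step 2 ⇒ step 3: CAACAACAA ⇒ D·ABA·ABA·D·ABA·ABA·D·ABA·ABA
    A ↦ ABA
    C ↦ D
    B ↦ DD  (constrained at step 3)
    D ↦ CAA  (constrained at step 3)

A->ABA, B->DD, C->D, D->CAA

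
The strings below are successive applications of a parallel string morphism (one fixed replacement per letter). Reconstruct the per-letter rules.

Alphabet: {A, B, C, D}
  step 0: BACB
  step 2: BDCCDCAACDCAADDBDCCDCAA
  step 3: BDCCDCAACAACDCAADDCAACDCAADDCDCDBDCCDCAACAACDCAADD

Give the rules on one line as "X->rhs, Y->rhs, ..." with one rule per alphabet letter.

  step 2 ⇒ step 3: BDCCDCAACDCAADDBDCCDCAA ⇒ BDC·CD·CAA·CAA·CD·CAA·D·D·CAA·CD·CAA·D·D·CD·CD·BDC·CD·CAA·CAA·CD·CAA·D·D
    A ↦ D
    B ↦ BDC
    C ↦ CAA
    D ↦ CD

A->D, B->BDC, C->CAA, D->CD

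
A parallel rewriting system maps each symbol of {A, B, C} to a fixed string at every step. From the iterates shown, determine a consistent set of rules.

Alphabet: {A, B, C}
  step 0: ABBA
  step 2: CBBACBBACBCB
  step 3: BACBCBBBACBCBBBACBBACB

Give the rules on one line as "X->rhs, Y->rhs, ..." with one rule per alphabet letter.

A->B, B->CB, C->BA

  step 2 ⇒ step 3: CBBACBBACBCB ⇒ BA·CB·CB·B·BA·CB·CB·B·BA·CB·BA·CB
    A ↦ B
    B ↦ CB
    C ↦ BA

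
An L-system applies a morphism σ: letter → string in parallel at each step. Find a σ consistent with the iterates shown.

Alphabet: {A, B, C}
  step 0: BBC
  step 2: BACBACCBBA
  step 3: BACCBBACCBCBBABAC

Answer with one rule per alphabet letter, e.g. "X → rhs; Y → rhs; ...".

A->C, B->BA, C->CB

  step 2 ⇒ step 3: BACBACCBBA ⇒ BA·C·CB·BA·C·CB·CB·BA·BA·C
    A ↦ C
    B ↦ BA
    C ↦ CB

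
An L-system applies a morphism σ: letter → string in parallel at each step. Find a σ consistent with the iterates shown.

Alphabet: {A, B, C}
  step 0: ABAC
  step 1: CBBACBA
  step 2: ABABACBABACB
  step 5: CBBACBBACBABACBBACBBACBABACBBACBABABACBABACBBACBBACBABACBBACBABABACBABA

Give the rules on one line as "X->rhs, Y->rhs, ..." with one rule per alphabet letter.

  step 1 ⇒ step 2: CBBACBA ⇒ A·BA·BA·CB·A·BA·CB
    A ↦ CB
    B ↦ BA
    C ↦ A

A->CB, B->BA, C->A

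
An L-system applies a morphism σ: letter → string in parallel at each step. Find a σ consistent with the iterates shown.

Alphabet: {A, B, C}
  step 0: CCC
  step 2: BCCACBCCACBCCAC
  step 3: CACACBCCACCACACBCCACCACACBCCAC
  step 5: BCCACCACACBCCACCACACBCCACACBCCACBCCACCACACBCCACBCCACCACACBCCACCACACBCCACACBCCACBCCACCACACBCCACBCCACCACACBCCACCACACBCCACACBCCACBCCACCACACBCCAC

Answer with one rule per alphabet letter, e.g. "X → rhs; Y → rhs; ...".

  step 2 ⇒ step 3: BCCACBCCACBCCAC ⇒ C·AC·AC·BCC·AC·C·AC·AC·BCC·AC·C·AC·AC·BCC·AC
    A ↦ BCC
    B ↦ C
    C ↦ AC

A->BCC, B->C, C->AC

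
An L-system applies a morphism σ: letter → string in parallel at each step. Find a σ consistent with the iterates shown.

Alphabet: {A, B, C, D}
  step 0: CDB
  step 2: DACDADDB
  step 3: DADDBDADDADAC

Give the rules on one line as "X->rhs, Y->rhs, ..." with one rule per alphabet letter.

  step 2 ⇒ step 3: DACDADDB ⇒ DA·D·DB·DA·D·DA·DA·C
    A ↦ D
    B ↦ C
    C ↦ DB
    D ↦ DA

A->D, B->C, C->DB, D->DA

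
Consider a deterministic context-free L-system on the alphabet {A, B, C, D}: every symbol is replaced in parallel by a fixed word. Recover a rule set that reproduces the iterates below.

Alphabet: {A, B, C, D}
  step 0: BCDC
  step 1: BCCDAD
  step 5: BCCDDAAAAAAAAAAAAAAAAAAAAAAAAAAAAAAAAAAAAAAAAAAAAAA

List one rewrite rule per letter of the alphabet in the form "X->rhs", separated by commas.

A->AA, B->BCC, C->D, D->A

  step 0 ⇒ step 1: BCDC ⇒ BCC·D·A·D
    B ↦ BCC
    C ↦ D
    D ↦ A
    A ↦ AA  (constrained at step 1)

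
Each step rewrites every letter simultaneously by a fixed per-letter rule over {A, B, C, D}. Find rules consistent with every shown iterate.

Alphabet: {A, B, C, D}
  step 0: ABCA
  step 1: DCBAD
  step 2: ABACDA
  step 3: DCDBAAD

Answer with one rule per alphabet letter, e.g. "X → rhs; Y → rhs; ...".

A->D, B->C, C->BA, D->A

  step 2 ⇒ step 3: ABACDA ⇒ D·C·D·BA·A·D
    A ↦ D
    B ↦ C
    C ↦ BA
    D ↦ A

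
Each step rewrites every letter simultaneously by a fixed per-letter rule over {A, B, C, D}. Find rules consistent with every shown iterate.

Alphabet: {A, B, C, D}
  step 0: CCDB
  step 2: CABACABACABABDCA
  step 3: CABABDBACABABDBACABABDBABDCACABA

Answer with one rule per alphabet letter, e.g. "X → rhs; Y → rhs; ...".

  step 2 ⇒ step 3: CABACABACABABDCA ⇒ CA·BA·BD·BA·CA·BA·BD·BA·CA·BA·BD·BA·BD·CA·CA·BA
    A ↦ BA
    B ↦ BD
    C ↦ CA
    D ↦ CA

A->BA, B->BD, C->CA, D->CA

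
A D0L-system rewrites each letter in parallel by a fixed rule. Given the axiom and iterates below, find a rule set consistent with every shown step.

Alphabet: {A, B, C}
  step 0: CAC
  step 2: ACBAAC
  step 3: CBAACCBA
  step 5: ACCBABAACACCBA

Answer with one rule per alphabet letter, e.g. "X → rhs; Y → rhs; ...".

  step 2 ⇒ step 3: ACBAAC ⇒ C·BA·A·C·C·BA
    A ↦ C
    B ↦ A
    C ↦ BA

A->C, B->A, C->BA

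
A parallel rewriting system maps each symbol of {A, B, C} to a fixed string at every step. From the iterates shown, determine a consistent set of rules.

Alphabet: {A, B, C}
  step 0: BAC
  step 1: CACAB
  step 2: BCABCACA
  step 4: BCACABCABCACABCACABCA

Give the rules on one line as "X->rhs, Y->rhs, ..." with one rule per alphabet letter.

A->CA, B->CA, C->B

  step 1 ⇒ step 2: CACAB ⇒ B·CA·B·CA·CA
    A ↦ CA
    B ↦ CA
    C ↦ B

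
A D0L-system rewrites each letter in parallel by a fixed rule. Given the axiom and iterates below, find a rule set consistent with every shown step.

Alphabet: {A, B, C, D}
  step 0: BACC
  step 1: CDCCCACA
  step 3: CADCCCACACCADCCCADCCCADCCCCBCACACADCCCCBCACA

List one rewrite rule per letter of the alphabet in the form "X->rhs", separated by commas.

  step 0 ⇒ step 1: BACC ⇒ C·DCC·CA·CA
    A ↦ DCC
    B ↦ C
    C ↦ CA
    D ↦ CCB  (constrained at step 1)

A->DCC, B->C, C->CA, D->CCB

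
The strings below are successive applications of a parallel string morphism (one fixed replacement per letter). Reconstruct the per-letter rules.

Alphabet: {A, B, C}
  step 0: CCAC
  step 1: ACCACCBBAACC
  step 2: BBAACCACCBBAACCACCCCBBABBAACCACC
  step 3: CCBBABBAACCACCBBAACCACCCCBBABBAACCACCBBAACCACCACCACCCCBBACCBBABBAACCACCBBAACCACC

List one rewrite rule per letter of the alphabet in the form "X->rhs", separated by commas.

  step 2 ⇒ step 3: BBAACCACCBBAACCACCCCBBABBAACCACC ⇒ C·C·BBA·BBA·ACC·ACC·BBA·ACC·ACC·C·C·BBA·BBA·ACC·ACC·BBA·ACC·ACC·ACC·ACC·C·C·BBA·C·C·BBA·BBA·ACC·ACC·BBA·ACC·ACC
    A ↦ BBA
    B ↦ C
    C ↦ ACC

A->BBA, B->C, C->ACC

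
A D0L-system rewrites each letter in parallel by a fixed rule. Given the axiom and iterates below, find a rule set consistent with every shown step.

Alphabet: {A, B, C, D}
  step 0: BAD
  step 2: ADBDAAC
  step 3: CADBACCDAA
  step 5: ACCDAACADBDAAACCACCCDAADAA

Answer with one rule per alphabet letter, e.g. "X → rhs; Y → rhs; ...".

A->C, B->DB, C->DAA, D->A

  step 2 ⇒ step 3: ADBDAAC ⇒ C·A·DB·A·C·C·DAA
    A ↦ C
    B ↦ DB
    C ↦ DAA
    D ↦ A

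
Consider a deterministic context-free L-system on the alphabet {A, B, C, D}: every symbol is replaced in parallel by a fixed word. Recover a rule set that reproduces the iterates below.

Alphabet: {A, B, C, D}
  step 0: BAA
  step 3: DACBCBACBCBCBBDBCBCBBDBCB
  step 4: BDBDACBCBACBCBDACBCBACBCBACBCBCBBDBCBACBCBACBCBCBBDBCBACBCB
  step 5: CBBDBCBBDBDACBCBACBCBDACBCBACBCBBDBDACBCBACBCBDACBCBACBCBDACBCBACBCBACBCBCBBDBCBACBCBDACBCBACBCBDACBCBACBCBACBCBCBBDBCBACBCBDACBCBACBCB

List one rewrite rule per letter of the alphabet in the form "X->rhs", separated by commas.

A->D, B->CB, C->ACB, D->BDB

  step 4 ⇒ step 5: BDBDACBCBACBCBDACBCBACBCBACBCBCBBDBCBACBCBACBCBCBBDBCBACBCB ⇒ CB·BDB·CB·BDB·D·ACB·CB·ACB·CB·D·ACB·CB·ACB·CB·BDB·D·ACB·CB·ACB·CB·D·ACB·CB·ACB·CB·D·ACB·CB·ACB·CB·ACB·CB·CB·BDB·CB·ACB·CB·D·ACB·CB·ACB·CB·D·ACB·CB·ACB·CB·ACB·CB·CB·BDB·CB·ACB·CB·D·ACB·CB·ACB·CB
    A ↦ D
    B ↦ CB
    C ↦ ACB
    D ↦ BDB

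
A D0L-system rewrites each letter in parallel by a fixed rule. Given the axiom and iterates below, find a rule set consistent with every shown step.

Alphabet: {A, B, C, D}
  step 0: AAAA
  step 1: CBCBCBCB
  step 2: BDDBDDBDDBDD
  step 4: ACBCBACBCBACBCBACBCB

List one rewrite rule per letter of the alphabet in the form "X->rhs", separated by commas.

A->CB, B->D, C->BD, D->A

  step 1 ⇒ step 2: CBCBCBCB ⇒ BD·D·BD·D·BD·D·BD·D
    B ↦ D
    C ↦ BD
  step 0 ⇒ step 1: AAAA ⇒ CB·CB·CB·CB
    A ↦ CB
    D ↦ A  (constrained at step 2)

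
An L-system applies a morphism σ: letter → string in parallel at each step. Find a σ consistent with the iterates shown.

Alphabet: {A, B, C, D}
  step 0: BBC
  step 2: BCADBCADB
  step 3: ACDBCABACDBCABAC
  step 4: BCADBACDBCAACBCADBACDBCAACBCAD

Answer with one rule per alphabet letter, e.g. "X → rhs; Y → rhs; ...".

A->BCA, B->AC, C->D, D->B

  step 3 ⇒ step 4: ACDBCABACDBCABAC ⇒ BCA·D·B·AC·D·BCA·AC·BCA·D·B·AC·D·BCA·AC·BCA·D
    A ↦ BCA
    B ↦ AC
    C ↦ D
    D ↦ B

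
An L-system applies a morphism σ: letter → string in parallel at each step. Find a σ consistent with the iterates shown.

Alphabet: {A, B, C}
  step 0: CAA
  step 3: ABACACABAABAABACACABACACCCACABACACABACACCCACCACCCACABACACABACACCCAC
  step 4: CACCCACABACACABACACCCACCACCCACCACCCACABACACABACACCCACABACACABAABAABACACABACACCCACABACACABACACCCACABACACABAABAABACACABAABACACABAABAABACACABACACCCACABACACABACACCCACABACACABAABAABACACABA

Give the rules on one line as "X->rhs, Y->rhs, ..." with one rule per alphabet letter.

A->CAC, B->C, C->ABA

  step 3 ⇒ step 4: ABACACABAABAABACACABACACCCACABACACABACACCCACCACCCACABACACABACACCCAC ⇒ CAC·C·CAC·ABA·CAC·ABA·CAC·C·CAC·CAC·C·CAC·CAC·C·CAC·ABA·CAC·ABA·CAC·C·CAC·ABA·CAC·ABA·ABA·ABA·CAC·ABA·CAC·C·CAC·ABA·CAC·ABA·CAC·C·CAC·ABA·CAC·ABA·ABA·ABA·CAC·ABA·ABA·CAC·ABA·ABA·ABA·CAC·ABA·CAC·C·CAC·ABA·CAC·ABA·CAC·C·CAC·ABA·CAC·ABA·ABA·ABA·CAC·ABA
    A ↦ CAC
    B ↦ C
    C ↦ ABA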